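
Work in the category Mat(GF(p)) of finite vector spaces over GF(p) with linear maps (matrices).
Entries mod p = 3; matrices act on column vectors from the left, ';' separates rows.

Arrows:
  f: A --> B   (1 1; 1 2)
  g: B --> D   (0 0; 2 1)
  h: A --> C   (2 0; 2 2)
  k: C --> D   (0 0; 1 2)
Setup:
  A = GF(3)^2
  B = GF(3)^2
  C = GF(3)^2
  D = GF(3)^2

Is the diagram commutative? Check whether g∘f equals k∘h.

Answer: COMMUTES

Derivation:
Path 1 = f;g:
  e0=⟨1,0⟩ f-->⟨1,1⟩ g-->⟨0,0⟩
  e1=⟨0,1⟩ f-->⟨1,2⟩ g-->⟨0,1⟩
  composite₁ = (0 0; 0 1)
Path 2 = h;k:
  e0=⟨1,0⟩ h-->⟨2,2⟩ k-->⟨0,0⟩
  e1=⟨0,1⟩ h-->⟨0,2⟩ k-->⟨0,1⟩
  composite₂ = (0 0; 0 1)
Equal? equal; square commutes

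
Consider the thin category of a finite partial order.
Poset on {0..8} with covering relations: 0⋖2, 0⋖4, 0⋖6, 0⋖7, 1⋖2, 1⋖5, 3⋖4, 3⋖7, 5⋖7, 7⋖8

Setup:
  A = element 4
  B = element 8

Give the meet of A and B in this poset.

{x : x<=A ∧ x<=B} = {0,3}  (A=4, B=8)
  maximal lower bounds 0 and 3 are incomparable: neither 0<=3 nor 3<=0
→ no greatest lower bound exists

Answer: NO MEET EXISTS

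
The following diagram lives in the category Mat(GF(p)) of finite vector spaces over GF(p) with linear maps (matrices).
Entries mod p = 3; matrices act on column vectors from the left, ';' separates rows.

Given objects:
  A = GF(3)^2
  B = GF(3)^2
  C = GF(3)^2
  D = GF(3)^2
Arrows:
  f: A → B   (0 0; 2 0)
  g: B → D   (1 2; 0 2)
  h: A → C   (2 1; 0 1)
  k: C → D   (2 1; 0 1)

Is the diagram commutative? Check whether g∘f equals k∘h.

Answer: DOES NOT COMMUTE

Derivation:
Path 1 = f;g:
  e0=⟨1,0⟩ f→⟨0,2⟩ g→⟨1,1⟩
  e1=⟨0,1⟩ f→⟨0,0⟩ g→⟨0,0⟩
  ⟦path⟧₁ = (1 0; 1 0)
Path 2 = h;k:
  e0=⟨1,0⟩ h→⟨2,0⟩ k→⟨1,0⟩
  e1=⟨0,1⟩ h→⟨1,1⟩ k→⟨0,1⟩
  ⟦path⟧₂ = (1 0; 0 1)
Equal? differ; not commutative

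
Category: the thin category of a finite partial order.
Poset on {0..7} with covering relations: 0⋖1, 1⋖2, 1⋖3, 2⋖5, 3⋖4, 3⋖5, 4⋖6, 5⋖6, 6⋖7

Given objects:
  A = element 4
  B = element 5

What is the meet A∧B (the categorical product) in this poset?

Answer: A∧B = 3

Derivation:
Common predecessors of 4,5: {0,1,3}
  0 ≤ 3
  1 ≤ 3
  3 ≤ 3
glb = 3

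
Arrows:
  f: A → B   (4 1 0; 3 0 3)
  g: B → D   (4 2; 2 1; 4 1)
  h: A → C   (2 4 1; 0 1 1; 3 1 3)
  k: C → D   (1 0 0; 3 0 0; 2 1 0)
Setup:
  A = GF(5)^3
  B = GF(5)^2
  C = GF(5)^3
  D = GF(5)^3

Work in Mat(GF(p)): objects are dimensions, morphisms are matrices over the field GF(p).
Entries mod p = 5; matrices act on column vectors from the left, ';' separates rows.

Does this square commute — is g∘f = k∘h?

Along f;g (path 1):
  e0=⟨1,0,0⟩ f→⟨4,3⟩ g→⟨2,1,4⟩
  e1=⟨0,1,0⟩ f→⟨1,0⟩ g→⟨4,2,4⟩
  e2=⟨0,0,1⟩ f→⟨0,3⟩ g→⟨1,3,3⟩
  ⟦path⟧₁ = (2 4 1; 1 2 3; 4 4 3)
Along h;k (path 2):
  e0=⟨1,0,0⟩ h→⟨2,0,3⟩ k→⟨2,1,4⟩
  e1=⟨0,1,0⟩ h→⟨4,1,1⟩ k→⟨4,2,4⟩
  e2=⟨0,0,1⟩ h→⟨1,1,3⟩ k→⟨1,3,3⟩
  ⟦path⟧₂ = (2 4 1; 1 2 3; 4 4 3)
Equal? YES — commutes

Answer: COMMUTES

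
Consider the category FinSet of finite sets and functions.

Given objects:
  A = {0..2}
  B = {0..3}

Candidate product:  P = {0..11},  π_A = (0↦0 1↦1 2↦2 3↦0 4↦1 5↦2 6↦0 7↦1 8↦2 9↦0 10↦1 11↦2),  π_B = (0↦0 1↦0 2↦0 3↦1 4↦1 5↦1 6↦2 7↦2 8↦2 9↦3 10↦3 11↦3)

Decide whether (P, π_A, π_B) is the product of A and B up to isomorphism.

Answer: VALID PRODUCT

Work:
|A|·|B| = 3·4 = 12;  |P| = 12
Check the pairing map k ↦ (π_A(k), π_B(k)):
  0 ↦ (0,0)
  1 ↦ (1,0)
  2 ↦ (2,0)
  3 ↦ (0,1)
  4 ↦ (1,1)
  5 ↦ (2,1)
  6 ↦ (0,2)
  7 ↦ (1,2)
  8 ↦ (2,2)
  9 ↦ (0,3)
  10 ↦ (1,3)
  11 ↦ (2,3)
distinct pairs in image: 12 / 12 needed
  → bijection onto A×B; projections well-typed.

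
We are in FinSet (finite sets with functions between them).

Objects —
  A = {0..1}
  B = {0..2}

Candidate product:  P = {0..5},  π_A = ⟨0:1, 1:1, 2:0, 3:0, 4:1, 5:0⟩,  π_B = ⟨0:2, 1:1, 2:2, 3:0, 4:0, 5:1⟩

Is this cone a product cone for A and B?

|A|·|B| = 2·3 = 6;  |P| = 6
Check the pairing map k ↦ (π_A(k), π_B(k)):
  0 : (1,2)
  1 : (1,1)
  2 : (0,2)
  3 : (0,0)
  4 : (1,0)
  5 : (0,1)
distinct pairs in image: 6 / 6 needed
  → bijection onto A×B; projections well-typed.

Answer: VALID PRODUCT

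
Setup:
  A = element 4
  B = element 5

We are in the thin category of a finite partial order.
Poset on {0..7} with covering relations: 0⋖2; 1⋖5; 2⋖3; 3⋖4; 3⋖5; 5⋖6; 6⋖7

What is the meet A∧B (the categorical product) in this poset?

Common predecessors of 4,5: {0,2,3}
  0 ≤ 3
  2 ≤ 3
  3 ≤ 3
glb = 3

Answer: A∧B = 3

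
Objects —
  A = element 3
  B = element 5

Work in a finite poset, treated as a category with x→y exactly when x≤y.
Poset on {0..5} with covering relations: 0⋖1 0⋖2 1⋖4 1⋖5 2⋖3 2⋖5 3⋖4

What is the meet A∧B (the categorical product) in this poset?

Common predecessors of 3,5: {0,2}
  0 ⊑ 2
  2 ⊑ 2
glb = 2

Answer: A∧B = 2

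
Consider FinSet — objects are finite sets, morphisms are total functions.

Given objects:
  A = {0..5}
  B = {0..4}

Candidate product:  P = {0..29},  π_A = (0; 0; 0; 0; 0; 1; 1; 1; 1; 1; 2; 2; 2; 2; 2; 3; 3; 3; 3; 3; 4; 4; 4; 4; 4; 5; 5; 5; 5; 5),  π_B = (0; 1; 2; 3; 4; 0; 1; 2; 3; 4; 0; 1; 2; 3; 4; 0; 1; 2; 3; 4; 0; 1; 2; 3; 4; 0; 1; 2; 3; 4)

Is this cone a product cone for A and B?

|A|·|B| = 6·5 = 30;  |P| = 30
Check the pairing map k ↦ (π_A(k), π_B(k)):
  0 : (0,0)
  1 : (0,1)
  2 : (0,2)
  3 : (0,3)
  4 : (0,4)
  5 : (1,0)
  6 : (1,1)
  7 : (1,2)
  8 : (1,3)
  9 : (1,4)
  10 : (2,0)
  11 : (2,1)
  12 : (2,2)
  13 : (2,3)
  14 : (2,4)
  15 : (3,0)
  16 : (3,1)
  17 : (3,2)
  18 : (3,3)
  19 : (3,4)
  20 : (4,0)
  21 : (4,1)
  22 : (4,2)
  23 : (4,3)
  24 : (4,4)
  25 : (5,0)
  26 : (5,1)
  27 : (5,2)
  28 : (5,3)
  29 : (5,4)
distinct pairs in image: 30 / 30 needed
  → bijection onto A×B; projections well-typed.

Answer: VALID PRODUCT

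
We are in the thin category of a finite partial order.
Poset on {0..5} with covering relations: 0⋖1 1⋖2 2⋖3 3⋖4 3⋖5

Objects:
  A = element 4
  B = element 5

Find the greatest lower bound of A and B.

Common predecessors of 4,5: {0,1,2,3}
  0 <= 3
  1 <= 3
  2 <= 3
  3 <= 3
glb = 3

Answer: A∧B = 3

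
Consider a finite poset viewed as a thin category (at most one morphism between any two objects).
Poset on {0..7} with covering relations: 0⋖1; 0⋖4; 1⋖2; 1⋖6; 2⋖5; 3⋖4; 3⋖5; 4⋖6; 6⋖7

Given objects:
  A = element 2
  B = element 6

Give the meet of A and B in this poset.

Common predecessors of 2,6: {0,1}
  0 ≤ 1
  1 ≤ 1
glb = 1

Answer: A∧B = 1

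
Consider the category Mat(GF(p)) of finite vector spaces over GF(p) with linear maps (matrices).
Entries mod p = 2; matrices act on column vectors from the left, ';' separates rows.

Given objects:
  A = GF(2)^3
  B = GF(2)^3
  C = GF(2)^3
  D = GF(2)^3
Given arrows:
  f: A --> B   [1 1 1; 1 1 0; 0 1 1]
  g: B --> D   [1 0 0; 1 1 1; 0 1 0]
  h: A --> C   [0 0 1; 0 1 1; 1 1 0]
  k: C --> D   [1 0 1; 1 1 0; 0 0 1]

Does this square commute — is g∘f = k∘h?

Answer: COMMUTES

Work:
1) trace f;g:
  e0=(1,0,0) f-->(1,1,0) g-->(1,0,1)
  e1=(0,1,0) f-->(1,1,1) g-->(1,1,1)
  e2=(0,0,1) f-->(1,0,1) g-->(1,0,0)
  result₁ = [1 1 1; 0 1 0; 1 1 0]
2) trace h;k:
  e0=(1,0,0) h-->(0,0,1) k-->(1,0,1)
  e1=(0,1,0) h-->(0,1,1) k-->(1,1,1)
  e2=(0,0,1) h-->(1,1,0) k-->(1,0,0)
  result₂ = [1 1 1; 0 1 0; 1 1 0]
Equal? equal; square commutes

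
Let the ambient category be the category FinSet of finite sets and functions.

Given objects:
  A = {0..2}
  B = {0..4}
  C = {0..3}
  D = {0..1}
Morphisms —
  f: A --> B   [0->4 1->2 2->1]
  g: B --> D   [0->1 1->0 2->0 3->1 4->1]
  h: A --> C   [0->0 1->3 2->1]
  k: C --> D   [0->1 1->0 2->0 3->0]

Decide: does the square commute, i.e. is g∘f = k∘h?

Answer: COMMUTES

Work:
1) trace f;g:
  0 f-->4 g-->1
  1 f-->2 g-->0
  2 f-->1 g-->0
  ⟦path⟧₁ = [0->1 1->0 2->0]
2) trace h;k:
  0 h-->0 k-->1
  1 h-->3 k-->0
  2 h-->1 k-->0
  ⟦path⟧₂ = [0->1 1->0 2->0]
Equal? equal; square commutes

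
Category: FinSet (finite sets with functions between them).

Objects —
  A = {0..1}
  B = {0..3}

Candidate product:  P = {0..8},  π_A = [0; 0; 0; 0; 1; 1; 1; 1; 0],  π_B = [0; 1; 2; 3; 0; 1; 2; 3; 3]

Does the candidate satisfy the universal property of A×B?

|A|·|B| = 2·4 = 8;  |P| = 9
  → cardinalities differ; no bijection possible.

Answer: NOT A VALID PRODUCT — |P|=9 ≠ |A|·|B|=8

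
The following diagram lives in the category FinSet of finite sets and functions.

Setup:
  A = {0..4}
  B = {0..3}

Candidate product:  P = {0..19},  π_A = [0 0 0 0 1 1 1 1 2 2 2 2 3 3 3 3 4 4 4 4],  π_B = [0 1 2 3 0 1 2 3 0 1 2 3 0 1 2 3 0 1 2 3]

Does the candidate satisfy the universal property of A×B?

|A|·|B| = 5·4 = 20;  |P| = 20
Check the pairing map k ↦ (π_A(k), π_B(k)):
  0 : (0,0)
  1 : (0,1)
  2 : (0,2)
  3 : (0,3)
  4 : (1,0)
  5 : (1,1)
  6 : (1,2)
  7 : (1,3)
  8 : (2,0)
  9 : (2,1)
  10 : (2,2)
  11 : (2,3)
  12 : (3,0)
  13 : (3,1)
  14 : (3,2)
  15 : (3,3)
  16 : (4,0)
  17 : (4,1)
  18 : (4,2)
  19 : (4,3)
distinct pairs in image: 20 / 20 needed
  → bijection onto A×B; projections well-typed.

Answer: VALID PRODUCT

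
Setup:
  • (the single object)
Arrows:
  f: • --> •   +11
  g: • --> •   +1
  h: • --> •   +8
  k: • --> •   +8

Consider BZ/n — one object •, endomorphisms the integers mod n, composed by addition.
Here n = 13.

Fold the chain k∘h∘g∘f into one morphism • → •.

Answer: +2

Derivation:
  0 +11≡11 +1≡12 +8≡7 +8≡2  (mod 13)
result: +2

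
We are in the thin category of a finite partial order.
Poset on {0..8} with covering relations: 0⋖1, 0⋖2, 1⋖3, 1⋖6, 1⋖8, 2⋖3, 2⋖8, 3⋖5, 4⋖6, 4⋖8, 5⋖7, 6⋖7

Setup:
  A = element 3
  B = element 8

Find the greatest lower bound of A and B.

{x : x⊑A ∧ x⊑B} = {0,1,2}  (A=3, B=8)
  maximal lower bounds 1 and 2 are incomparable: neither 1⊑2 nor 2⊑1
→ no greatest lower bound exists

Answer: NO MEET EXISTS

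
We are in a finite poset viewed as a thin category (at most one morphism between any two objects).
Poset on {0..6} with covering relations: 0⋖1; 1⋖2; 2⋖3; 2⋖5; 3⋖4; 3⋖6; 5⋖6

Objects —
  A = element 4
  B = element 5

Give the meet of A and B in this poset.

{x : x≤A ∧ x≤B} = {0,1,2}  (A=4, B=5)
  0 ≤ 2
  1 ≤ 2
  2 ≤ 2
glb = 2

Answer: A∧B = 2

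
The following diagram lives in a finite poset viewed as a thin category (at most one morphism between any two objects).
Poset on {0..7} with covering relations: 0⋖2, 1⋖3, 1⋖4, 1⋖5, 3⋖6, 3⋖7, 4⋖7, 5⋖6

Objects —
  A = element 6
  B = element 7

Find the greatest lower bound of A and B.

Answer: A∧B = 3

Trace:
{x : x⊑A ∧ x⊑B} = {1,3}  (A=6, B=7)
  1 ⊑ 3
  3 ⊑ 3
glb = 3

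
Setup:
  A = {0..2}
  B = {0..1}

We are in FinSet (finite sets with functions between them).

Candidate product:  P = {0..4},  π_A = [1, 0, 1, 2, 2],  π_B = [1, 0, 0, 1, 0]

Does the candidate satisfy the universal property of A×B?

Answer: NOT A VALID PRODUCT — |P|=5 ≠ |A|·|B|=6

Derivation:
|A|·|B| = 3·2 = 6;  |P| = 5
  → cardinalities differ; no bijection possible.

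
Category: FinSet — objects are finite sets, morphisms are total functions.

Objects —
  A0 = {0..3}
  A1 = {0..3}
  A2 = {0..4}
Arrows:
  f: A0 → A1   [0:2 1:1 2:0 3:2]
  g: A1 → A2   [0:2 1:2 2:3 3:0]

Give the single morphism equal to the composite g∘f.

Answer: [0:3 1:2 2:2 3:3]

Work:
  0 f→2 g→3
  1 f→1 g→2
  2 f→0 g→2
  3 f→2 g→3
result: [0:3 1:2 2:2 3:3]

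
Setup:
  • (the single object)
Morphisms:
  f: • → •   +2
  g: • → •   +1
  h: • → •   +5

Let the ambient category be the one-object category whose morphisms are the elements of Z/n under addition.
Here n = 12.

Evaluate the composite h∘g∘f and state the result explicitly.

Answer: +8

Derivation:
  0 +2≡2 +1≡3 +5≡8  (mod 12)
composite: +8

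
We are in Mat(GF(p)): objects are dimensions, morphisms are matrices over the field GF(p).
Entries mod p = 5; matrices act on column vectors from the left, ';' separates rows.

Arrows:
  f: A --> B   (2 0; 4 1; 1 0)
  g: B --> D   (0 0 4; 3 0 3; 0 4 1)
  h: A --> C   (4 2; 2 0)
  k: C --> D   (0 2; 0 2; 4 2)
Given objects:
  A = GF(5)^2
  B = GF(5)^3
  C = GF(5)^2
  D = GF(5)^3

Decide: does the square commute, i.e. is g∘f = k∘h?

Along f;g (path 1):
  e0=⟨1,0⟩ f-->⟨2,4,1⟩ g-->⟨4,4,2⟩
  e1=⟨0,1⟩ f-->⟨0,1,0⟩ g-->⟨0,0,4⟩
  ⟦path⟧₁ = (4 0; 4 0; 2 4)
Along h;k (path 2):
  e0=⟨1,0⟩ h-->⟨4,2⟩ k-->⟨4,4,0⟩
  e1=⟨0,1⟩ h-->⟨2,0⟩ k-->⟨0,0,3⟩
  ⟦path⟧₂ = (4 0; 4 0; 0 3)
Equal? NO — does not commute

Answer: DOES NOT COMMUTE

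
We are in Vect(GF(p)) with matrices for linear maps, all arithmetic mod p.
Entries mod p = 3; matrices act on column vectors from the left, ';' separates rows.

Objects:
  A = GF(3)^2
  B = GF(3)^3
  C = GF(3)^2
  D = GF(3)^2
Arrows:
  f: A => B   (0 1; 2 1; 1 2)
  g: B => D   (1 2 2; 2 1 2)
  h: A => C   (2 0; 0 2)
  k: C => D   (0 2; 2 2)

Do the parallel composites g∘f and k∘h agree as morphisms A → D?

Answer: COMMUTES

Derivation:
Path 1 = f;g:
  e0=⟨1,0⟩ f=>⟨0,2,1⟩ g=>⟨0,1⟩
  e1=⟨0,1⟩ f=>⟨1,1,2⟩ g=>⟨1,1⟩
  composite₁ = (0 1; 1 1)
Path 2 = h;k:
  e0=⟨1,0⟩ h=>⟨2,0⟩ k=>⟨0,1⟩
  e1=⟨0,1⟩ h=>⟨0,2⟩ k=>⟨1,1⟩
  composite₂ = (0 1; 1 1)
Equal? equal; square commutes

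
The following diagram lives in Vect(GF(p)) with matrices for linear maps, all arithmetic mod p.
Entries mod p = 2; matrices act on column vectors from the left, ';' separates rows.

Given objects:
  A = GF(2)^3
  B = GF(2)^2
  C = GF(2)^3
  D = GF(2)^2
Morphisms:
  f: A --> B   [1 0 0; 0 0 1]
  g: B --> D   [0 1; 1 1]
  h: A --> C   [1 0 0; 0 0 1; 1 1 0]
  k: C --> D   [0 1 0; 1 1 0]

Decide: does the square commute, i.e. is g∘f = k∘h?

1) trace f;g:
  e0=⟨1,0,0⟩ f-->⟨1,0⟩ g-->⟨0,1⟩
  e1=⟨0,1,0⟩ f-->⟨0,0⟩ g-->⟨0,0⟩
  e2=⟨0,0,1⟩ f-->⟨0,1⟩ g-->⟨1,1⟩
  composite₁ = [0 0 1; 1 0 1]
2) trace h;k:
  e0=⟨1,0,0⟩ h-->⟨1,0,1⟩ k-->⟨0,1⟩
  e1=⟨0,1,0⟩ h-->⟨0,0,1⟩ k-->⟨0,0⟩
  e2=⟨0,0,1⟩ h-->⟨0,1,0⟩ k-->⟨1,1⟩
  composite₂ = [0 0 1; 1 0 1]
Equal? YES — commutes

Answer: COMMUTES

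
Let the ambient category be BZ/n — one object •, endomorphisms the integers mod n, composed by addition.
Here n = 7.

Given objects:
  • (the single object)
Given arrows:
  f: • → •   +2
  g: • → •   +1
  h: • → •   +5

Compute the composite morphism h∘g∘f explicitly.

Answer: +1

Work:
  0 +2≡2 +1≡3 +5≡1  (mod 7)
result: +1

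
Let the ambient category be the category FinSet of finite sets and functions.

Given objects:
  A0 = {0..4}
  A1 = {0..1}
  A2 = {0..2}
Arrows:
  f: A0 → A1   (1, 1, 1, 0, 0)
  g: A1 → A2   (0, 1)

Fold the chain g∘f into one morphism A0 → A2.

Answer: (1, 1, 1, 0, 0)

Derivation:
  0 f→1 g→1
  1 f→1 g→1
  2 f→1 g→1
  3 f→0 g→0
  4 f→0 g→0
⟦path⟧: (1, 1, 1, 0, 0)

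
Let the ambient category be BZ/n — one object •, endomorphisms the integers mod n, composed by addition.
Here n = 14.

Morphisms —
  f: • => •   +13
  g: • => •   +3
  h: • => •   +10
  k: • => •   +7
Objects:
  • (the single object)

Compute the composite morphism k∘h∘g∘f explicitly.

Answer: +5

Work:
  0 +13≡13 +3≡2 +10≡12 +7≡5  (mod 14)
result: +5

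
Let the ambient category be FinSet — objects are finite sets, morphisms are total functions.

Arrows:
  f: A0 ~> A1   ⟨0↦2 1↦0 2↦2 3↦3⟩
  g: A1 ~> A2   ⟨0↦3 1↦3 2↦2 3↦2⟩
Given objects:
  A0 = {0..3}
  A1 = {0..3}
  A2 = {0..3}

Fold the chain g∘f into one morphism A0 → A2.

Answer: ⟨0↦2 1↦3 2↦2 3↦2⟩

Work:
  0 f~>2 g~>2
  1 f~>0 g~>3
  2 f~>2 g~>2
  3 f~>3 g~>2
⟦path⟧: ⟨0↦2 1↦3 2↦2 3↦2⟩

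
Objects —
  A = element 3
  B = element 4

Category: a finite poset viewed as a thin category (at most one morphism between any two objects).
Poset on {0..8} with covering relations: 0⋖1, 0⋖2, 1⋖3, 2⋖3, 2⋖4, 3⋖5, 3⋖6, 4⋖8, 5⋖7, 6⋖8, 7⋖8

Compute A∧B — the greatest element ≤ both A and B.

Answer: A∧B = 2

Trace:
{x : x<=A ∧ x<=B} = {0,2}  (A=3, B=4)
  0 <= 2
  2 <= 2
glb = 2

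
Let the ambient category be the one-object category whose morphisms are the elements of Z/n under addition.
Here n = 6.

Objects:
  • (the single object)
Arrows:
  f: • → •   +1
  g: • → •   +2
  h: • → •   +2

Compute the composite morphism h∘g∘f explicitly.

Answer: +5

Work:
  0 +1≡1 +2≡3 +2≡5  (mod 6)
composite: +5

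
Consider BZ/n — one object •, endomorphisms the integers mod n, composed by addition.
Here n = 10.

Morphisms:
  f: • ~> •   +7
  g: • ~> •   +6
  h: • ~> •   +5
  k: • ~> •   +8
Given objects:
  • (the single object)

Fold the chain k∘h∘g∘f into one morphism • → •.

Answer: +6

Trace:
  0 +7≡7 +6≡3 +5≡8 +8≡6  (mod 10)
⟦path⟧: +6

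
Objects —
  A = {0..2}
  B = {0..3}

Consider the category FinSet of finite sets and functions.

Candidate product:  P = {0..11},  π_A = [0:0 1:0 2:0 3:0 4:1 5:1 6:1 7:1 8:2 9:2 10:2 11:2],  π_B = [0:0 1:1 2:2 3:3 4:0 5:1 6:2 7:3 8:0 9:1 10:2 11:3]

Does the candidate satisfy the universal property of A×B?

|A|·|B| = 3·4 = 12;  |P| = 12
Check the pairing map k ↦ (π_A(k), π_B(k)):
  0 : (0,0)
  1 : (0,1)
  2 : (0,2)
  3 : (0,3)
  4 : (1,0)
  5 : (1,1)
  6 : (1,2)
  7 : (1,3)
  8 : (2,0)
  9 : (2,1)
  10 : (2,2)
  11 : (2,3)
distinct pairs in image: 12 / 12 needed
  → bijection onto A×B; projections well-typed.

Answer: VALID PRODUCT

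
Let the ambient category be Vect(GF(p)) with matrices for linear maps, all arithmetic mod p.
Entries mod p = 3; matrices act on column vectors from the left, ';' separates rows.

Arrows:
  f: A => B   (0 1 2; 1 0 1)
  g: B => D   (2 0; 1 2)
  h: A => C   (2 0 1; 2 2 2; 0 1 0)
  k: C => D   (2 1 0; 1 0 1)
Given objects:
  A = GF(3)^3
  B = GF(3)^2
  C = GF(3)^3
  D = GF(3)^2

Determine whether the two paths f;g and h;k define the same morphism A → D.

Answer: COMMUTES

Work:
Along f;g (path 1):
  e0=⟨1,0,0⟩ f=>⟨0,1⟩ g=>⟨0,2⟩
  e1=⟨0,1,0⟩ f=>⟨1,0⟩ g=>⟨2,1⟩
  e2=⟨0,0,1⟩ f=>⟨2,1⟩ g=>⟨1,1⟩
  ⟦path⟧₁ = (0 2 1; 2 1 1)
Along h;k (path 2):
  e0=⟨1,0,0⟩ h=>⟨2,2,0⟩ k=>⟨0,2⟩
  e1=⟨0,1,0⟩ h=>⟨0,2,1⟩ k=>⟨2,1⟩
  e2=⟨0,0,1⟩ h=>⟨1,2,0⟩ k=>⟨1,1⟩
  ⟦path⟧₂ = (0 2 1; 2 1 1)
Equal? YES — commutes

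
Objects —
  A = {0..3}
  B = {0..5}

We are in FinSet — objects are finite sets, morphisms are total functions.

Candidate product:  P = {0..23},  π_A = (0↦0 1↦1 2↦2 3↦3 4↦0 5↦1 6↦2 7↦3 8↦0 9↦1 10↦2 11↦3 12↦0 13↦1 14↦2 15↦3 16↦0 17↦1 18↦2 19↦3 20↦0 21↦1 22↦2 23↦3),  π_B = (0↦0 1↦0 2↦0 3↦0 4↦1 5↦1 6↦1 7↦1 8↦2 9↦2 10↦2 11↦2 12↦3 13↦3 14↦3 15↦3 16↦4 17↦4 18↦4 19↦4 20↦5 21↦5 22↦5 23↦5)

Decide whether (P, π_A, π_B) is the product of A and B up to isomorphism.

|A|·|B| = 4·6 = 24;  |P| = 24
Check the pairing map k ↦ (π_A(k), π_B(k)):
  0 ↦ (0,0)
  1 ↦ (1,0)
  2 ↦ (2,0)
  3 ↦ (3,0)
  4 ↦ (0,1)
  5 ↦ (1,1)
  6 ↦ (2,1)
  7 ↦ (3,1)
  8 ↦ (0,2)
  9 ↦ (1,2)
  10 ↦ (2,2)
  11 ↦ (3,2)
  12 ↦ (0,3)
  13 ↦ (1,3)
  14 ↦ (2,3)
  15 ↦ (3,3)
  16 ↦ (0,4)
  17 ↦ (1,4)
  18 ↦ (2,4)
  19 ↦ (3,4)
  20 ↦ (0,5)
  21 ↦ (1,5)
  22 ↦ (2,5)
  23 ↦ (3,5)
distinct pairs in image: 24 / 24 needed
  → bijection onto A×B; projections well-typed.

Answer: VALID PRODUCT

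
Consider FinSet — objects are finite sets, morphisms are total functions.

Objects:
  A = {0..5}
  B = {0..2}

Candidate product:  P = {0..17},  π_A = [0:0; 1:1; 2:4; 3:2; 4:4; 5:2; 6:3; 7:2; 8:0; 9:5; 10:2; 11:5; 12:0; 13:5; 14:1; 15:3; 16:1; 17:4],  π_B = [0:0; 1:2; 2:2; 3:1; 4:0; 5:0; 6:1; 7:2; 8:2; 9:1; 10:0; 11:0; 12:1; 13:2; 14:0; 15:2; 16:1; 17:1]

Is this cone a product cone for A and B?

Answer: NOT A VALID PRODUCT — duplicate pair at indices 10,5

Work:
|A|·|B| = 6·3 = 18;  |P| = 18
Check the pairing map k ↦ (π_A(k), π_B(k)):
  0 : (0,0)
  1 : (1,2)
  2 : (4,2)
  3 : (2,1)
  4 : (4,0)
  5 : (2,0)
  6 : (3,1)
  7 : (2,2)
  8 : (0,2)
  9 : (5,1)
  10 : (2,0)  ✗ repeats pair of k=5
  11 : (5,0)
  12 : (0,1)
  13 : (5,2)
  14 : (1,0)
  15 : (3,2)
  16 : (1,1)
  17 : (4,1)
distinct pairs in image: 17 / 18 needed
  → (2,0) hit at k=5 and k=10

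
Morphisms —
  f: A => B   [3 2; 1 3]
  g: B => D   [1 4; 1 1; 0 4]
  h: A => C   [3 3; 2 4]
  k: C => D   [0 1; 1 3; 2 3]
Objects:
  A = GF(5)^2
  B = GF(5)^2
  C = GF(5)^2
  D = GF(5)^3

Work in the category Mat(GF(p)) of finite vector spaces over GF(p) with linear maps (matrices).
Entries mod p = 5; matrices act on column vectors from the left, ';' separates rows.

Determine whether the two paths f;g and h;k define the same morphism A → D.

1) trace f;g:
  e0=[1,0] f=>[3,1] g=>[2,4,4]
  e1=[0,1] f=>[2,3] g=>[4,0,2]
  ⟦path⟧₁ = [2 4; 4 0; 4 2]
2) trace h;k:
  e0=[1,0] h=>[3,2] k=>[2,4,2]
  e1=[0,1] h=>[3,4] k=>[4,0,3]
  ⟦path⟧₂ = [2 4; 4 0; 2 3]
Equal? distinct morphisms ✗

Answer: DOES NOT COMMUTE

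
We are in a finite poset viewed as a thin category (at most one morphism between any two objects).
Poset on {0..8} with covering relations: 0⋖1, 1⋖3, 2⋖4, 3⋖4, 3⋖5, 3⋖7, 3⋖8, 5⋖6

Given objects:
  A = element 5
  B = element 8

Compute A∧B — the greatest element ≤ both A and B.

Answer: A∧B = 3

Trace:
{x : x⊑A ∧ x⊑B} = {0,1,3}  (A=5, B=8)
  0 ⊑ 3
  1 ⊑ 3
  3 ⊑ 3
glb = 3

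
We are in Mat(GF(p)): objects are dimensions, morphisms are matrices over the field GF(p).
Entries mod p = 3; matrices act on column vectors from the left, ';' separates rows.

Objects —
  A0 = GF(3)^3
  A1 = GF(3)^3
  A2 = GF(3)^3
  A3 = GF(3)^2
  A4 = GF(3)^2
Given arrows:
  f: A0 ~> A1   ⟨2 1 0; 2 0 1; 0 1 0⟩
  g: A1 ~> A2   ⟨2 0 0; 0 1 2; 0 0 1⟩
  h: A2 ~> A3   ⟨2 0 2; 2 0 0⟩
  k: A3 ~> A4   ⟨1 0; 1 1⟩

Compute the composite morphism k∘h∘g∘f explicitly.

Answer: ⟨2 0 0; 1 1 0⟩

Derivation:
  e0=⟨1,0,0⟩ f~>⟨2,2,0⟩ g~>⟨1,2,0⟩ h~>⟨2,2⟩ k~>⟨2,1⟩
  e1=⟨0,1,0⟩ f~>⟨1,0,1⟩ g~>⟨2,2,1⟩ h~>⟨0,1⟩ k~>⟨0,1⟩
  e2=⟨0,0,1⟩ f~>⟨0,1,0⟩ g~>⟨0,1,0⟩ h~>⟨0,0⟩ k~>⟨0,0⟩
⟦path⟧: ⟨2 0 0; 1 1 0⟩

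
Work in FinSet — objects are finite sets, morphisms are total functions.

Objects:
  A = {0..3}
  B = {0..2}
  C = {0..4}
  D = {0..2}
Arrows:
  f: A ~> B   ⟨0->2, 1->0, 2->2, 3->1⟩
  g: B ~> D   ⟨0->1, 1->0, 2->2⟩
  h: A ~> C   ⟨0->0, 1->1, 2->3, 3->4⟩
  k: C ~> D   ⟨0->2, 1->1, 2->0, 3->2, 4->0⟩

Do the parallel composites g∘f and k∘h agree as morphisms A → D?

Path 1 = f;g:
  0 f~>2 g~>2
  1 f~>0 g~>1
  2 f~>2 g~>2
  3 f~>1 g~>0
  ⟦path⟧₁ = ⟨0->2, 1->1, 2->2, 3->0⟩
Path 2 = h;k:
  0 h~>0 k~>2
  1 h~>1 k~>1
  2 h~>3 k~>2
  3 h~>4 k~>0
  ⟦path⟧₂ = ⟨0->2, 1->1, 2->2, 3->0⟩
Equal? YES — commutes

Answer: COMMUTES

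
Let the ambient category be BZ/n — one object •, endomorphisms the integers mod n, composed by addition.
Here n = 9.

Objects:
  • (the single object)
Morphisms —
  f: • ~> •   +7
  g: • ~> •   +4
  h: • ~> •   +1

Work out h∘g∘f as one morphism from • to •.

  0 +7≡7 +4≡2 +1≡3  (mod 9)
composite: +3

Answer: +3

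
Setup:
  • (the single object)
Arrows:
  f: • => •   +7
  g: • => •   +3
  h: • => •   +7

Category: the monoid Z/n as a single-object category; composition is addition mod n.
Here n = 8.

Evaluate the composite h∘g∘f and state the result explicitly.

Answer: +1

Work:
  0 +7≡7 +3≡2 +7≡1  (mod 8)
composite: +1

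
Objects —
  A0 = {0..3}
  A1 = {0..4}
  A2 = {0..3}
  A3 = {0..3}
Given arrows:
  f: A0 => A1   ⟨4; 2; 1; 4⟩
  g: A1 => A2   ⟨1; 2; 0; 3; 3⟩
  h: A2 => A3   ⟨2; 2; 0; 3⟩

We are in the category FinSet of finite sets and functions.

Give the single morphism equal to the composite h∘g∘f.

  0 f=>4 g=>3 h=>3
  1 f=>2 g=>0 h=>2
  2 f=>1 g=>2 h=>0
  3 f=>4 g=>3 h=>3
result: ⟨3; 2; 0; 3⟩

Answer: ⟨3; 2; 0; 3⟩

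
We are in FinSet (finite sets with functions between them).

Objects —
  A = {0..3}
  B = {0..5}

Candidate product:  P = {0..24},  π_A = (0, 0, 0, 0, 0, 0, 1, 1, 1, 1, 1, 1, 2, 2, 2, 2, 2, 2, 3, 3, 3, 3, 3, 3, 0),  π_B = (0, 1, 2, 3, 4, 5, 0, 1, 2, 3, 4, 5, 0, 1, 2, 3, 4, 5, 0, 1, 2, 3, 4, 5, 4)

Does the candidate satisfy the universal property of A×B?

Answer: NOT A VALID PRODUCT — |P|=25 ≠ |A|·|B|=24

Derivation:
|A|·|B| = 4·6 = 24;  |P| = 25
  → cardinalities differ; no bijection possible.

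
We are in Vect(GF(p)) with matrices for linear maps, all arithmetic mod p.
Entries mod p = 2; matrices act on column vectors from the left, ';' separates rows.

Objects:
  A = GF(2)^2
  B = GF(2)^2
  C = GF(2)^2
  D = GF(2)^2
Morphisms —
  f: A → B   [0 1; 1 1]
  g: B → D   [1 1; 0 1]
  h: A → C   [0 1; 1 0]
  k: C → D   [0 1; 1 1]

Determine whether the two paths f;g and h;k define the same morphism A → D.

Answer: COMMUTES

Work:
1) trace f;g:
  e0=[1,0] f→[0,1] g→[1,1]
  e1=[0,1] f→[1,1] g→[0,1]
  result₁ = [1 0; 1 1]
2) trace h;k:
  e0=[1,0] h→[0,1] k→[1,1]
  e1=[0,1] h→[1,0] k→[0,1]
  result₂ = [1 0; 1 1]
Equal? equal; square commutes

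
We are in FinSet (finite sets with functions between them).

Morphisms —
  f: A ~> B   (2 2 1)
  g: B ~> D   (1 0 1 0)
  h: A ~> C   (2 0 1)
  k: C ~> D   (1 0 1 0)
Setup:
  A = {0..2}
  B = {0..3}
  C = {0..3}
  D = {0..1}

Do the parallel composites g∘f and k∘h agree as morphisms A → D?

1) trace f;g:
  0 f~>2 g~>1
  1 f~>2 g~>1
  2 f~>1 g~>0
  composite₁ = (1 1 0)
2) trace h;k:
  0 h~>2 k~>1
  1 h~>0 k~>1
  2 h~>1 k~>0
  composite₂ = (1 1 0)
Equal? YES — commutes

Answer: COMMUTES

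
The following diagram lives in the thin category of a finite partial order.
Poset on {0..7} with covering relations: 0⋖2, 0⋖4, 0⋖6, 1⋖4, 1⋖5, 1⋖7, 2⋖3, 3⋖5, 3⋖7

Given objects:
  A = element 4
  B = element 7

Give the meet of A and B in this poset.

{x : x⊑A ∧ x⊑B} = {0,1}  (A=4, B=7)
  maximal lower bounds 0 and 1 are incomparable: neither 0⊑1 nor 1⊑0
→ no greatest lower bound exists

Answer: NO MEET EXISTS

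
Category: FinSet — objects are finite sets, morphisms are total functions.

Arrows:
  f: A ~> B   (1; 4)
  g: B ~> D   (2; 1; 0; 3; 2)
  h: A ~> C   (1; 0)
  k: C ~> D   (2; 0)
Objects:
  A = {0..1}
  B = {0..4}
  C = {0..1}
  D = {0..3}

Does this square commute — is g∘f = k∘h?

1) trace f;g:
  0 f~>1 g~>1
  1 f~>4 g~>2
  ⟦path⟧₁ = (1; 2)
2) trace h;k:
  0 h~>1 k~>0
  1 h~>0 k~>2
  ⟦path⟧₂ = (0; 2)
Equal? differ; not commutative

Answer: DOES NOT COMMUTE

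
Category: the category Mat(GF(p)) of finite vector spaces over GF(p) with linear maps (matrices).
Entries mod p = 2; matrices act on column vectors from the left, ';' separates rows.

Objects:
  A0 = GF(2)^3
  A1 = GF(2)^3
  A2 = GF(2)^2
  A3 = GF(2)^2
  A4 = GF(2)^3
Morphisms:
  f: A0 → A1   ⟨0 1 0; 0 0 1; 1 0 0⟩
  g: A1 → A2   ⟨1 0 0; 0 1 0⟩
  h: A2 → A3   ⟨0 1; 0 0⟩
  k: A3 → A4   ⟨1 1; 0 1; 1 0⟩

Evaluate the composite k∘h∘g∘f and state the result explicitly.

Answer: ⟨0 0 1; 0 0 0; 0 0 1⟩

Work:
  e0=[1,0,0] f→[0,0,1] g→[0,0] h→[0,0] k→[0,0,0]
  e1=[0,1,0] f→[1,0,0] g→[1,0] h→[0,0] k→[0,0,0]
  e2=[0,0,1] f→[0,1,0] g→[0,1] h→[1,0] k→[1,0,1]
result: ⟨0 0 1; 0 0 0; 0 0 1⟩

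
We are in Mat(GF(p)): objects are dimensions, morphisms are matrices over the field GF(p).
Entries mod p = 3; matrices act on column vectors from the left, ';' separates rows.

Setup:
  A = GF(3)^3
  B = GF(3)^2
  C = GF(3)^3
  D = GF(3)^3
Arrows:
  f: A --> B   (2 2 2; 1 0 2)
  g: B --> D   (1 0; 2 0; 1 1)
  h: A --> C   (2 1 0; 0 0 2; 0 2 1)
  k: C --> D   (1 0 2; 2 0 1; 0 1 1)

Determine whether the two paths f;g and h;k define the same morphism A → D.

Answer: DOES NOT COMMUTE

Work:
Along f;g (path 1):
  e0=(1,0,0) f-->(2,1) g-->(2,1,0)
  e1=(0,1,0) f-->(2,0) g-->(2,1,2)
  e2=(0,0,1) f-->(2,2) g-->(2,1,1)
  result₁ = (2 2 2; 1 1 1; 0 2 1)
Along h;k (path 2):
  e0=(1,0,0) h-->(2,0,0) k-->(2,1,0)
  e1=(0,1,0) h-->(1,0,2) k-->(2,1,2)
  e2=(0,0,1) h-->(0,2,1) k-->(2,1,0)
  result₂ = (2 2 2; 1 1 1; 0 2 0)
Equal? distinct morphisms ✗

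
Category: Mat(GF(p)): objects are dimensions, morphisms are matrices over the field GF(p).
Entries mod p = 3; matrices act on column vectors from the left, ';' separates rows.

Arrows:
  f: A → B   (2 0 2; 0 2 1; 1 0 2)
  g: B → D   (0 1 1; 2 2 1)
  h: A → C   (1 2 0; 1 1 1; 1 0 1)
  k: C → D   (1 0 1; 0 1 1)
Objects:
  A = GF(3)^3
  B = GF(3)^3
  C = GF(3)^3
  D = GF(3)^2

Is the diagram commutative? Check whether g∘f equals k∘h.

Along f;g (path 1):
  e0=[1,0,0] f→[2,0,1] g→[1,2]
  e1=[0,1,0] f→[0,2,0] g→[2,1]
  e2=[0,0,1] f→[2,1,2] g→[0,2]
  ⟦path⟧₁ = (1 2 0; 2 1 2)
Along h;k (path 2):
  e0=[1,0,0] h→[1,1,1] k→[2,2]
  e1=[0,1,0] h→[2,1,0] k→[2,1]
  e2=[0,0,1] h→[0,1,1] k→[1,2]
  ⟦path⟧₂ = (2 2 1; 2 1 2)
Equal? distinct morphisms ✗

Answer: DOES NOT COMMUTE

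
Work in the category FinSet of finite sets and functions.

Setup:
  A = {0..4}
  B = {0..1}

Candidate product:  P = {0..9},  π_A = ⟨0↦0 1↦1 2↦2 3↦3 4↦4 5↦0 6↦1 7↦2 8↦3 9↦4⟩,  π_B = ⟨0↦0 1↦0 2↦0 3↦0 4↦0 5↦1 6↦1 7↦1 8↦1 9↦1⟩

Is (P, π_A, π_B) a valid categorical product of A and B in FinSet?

Answer: VALID PRODUCT

Derivation:
|A|·|B| = 5·2 = 10;  |P| = 10
Check the pairing map k ↦ (π_A(k), π_B(k)):
  0 ↦ (0,0)
  1 ↦ (1,0)
  2 ↦ (2,0)
  3 ↦ (3,0)
  4 ↦ (4,0)
  5 ↦ (0,1)
  6 ↦ (1,1)
  7 ↦ (2,1)
  8 ↦ (3,1)
  9 ↦ (4,1)
distinct pairs in image: 10 / 10 needed
  → bijection onto A×B; projections well-typed.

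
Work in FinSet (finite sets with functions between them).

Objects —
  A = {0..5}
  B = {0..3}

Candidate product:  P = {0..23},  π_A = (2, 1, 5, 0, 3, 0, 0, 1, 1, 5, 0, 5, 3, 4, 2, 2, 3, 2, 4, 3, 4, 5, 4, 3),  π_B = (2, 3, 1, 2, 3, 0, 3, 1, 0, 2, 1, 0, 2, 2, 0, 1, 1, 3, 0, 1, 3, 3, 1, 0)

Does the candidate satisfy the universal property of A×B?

|A|·|B| = 6·4 = 24;  |P| = 24
Check the pairing map k ↦ (π_A(k), π_B(k)):
  0 -> (2,2)
  1 -> (1,3)
  2 -> (5,1)
  3 -> (0,2)
  4 -> (3,3)
  5 -> (0,0)
  6 -> (0,3)
  7 -> (1,1)
  8 -> (1,0)
  9 -> (5,2)
  10 -> (0,1)
  11 -> (5,0)
  12 -> (3,2)
  13 -> (4,2)
  14 -> (2,0)
  15 -> (2,1)
  16 -> (3,1)
  17 -> (2,3)
  18 -> (4,0)
  19 -> (3,1)  ✗ repeats pair of k=16
  20 -> (4,3)
  21 -> (5,3)
  22 -> (4,1)
  23 -> (3,0)
distinct pairs in image: 23 / 24 needed
  → (3,1) hit at k=16 and k=19

Answer: NOT A VALID PRODUCT — duplicate pair at indices 16,19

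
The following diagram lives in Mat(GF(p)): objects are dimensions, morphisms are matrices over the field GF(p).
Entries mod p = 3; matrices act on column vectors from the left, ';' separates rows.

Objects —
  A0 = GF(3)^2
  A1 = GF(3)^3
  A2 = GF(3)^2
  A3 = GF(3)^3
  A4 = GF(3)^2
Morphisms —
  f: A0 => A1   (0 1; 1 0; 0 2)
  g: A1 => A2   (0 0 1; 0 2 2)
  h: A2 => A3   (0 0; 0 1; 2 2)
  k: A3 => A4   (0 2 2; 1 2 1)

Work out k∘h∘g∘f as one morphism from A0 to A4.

  e0=[1,0] f=>[0,1,0] g=>[0,2] h=>[0,2,1] k=>[0,2]
  e1=[0,1] f=>[1,0,2] g=>[2,1] h=>[0,1,0] k=>[2,2]
⟦path⟧: (0 2; 2 2)

Answer: (0 2; 2 2)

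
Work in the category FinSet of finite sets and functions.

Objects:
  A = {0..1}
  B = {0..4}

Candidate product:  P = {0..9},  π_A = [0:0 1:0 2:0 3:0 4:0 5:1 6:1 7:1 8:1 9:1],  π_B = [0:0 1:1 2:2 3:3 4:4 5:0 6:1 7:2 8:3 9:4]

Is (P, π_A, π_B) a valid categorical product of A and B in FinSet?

Answer: VALID PRODUCT

Derivation:
|A|·|B| = 2·5 = 10;  |P| = 10
Check the pairing map k ↦ (π_A(k), π_B(k)):
  0 : (0,0)
  1 : (0,1)
  2 : (0,2)
  3 : (0,3)
  4 : (0,4)
  5 : (1,0)
  6 : (1,1)
  7 : (1,2)
  8 : (1,3)
  9 : (1,4)
distinct pairs in image: 10 / 10 needed
  → bijection onto A×B; projections well-typed.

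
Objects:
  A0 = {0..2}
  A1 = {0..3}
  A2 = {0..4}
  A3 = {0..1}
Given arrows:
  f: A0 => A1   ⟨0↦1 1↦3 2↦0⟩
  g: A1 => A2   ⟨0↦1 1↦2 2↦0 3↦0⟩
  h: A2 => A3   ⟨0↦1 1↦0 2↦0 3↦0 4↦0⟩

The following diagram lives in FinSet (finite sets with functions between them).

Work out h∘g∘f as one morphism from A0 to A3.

  0 f=>1 g=>2 h=>0
  1 f=>3 g=>0 h=>1
  2 f=>0 g=>1 h=>0
result: ⟨0↦0 1↦1 2↦0⟩

Answer: ⟨0↦0 1↦1 2↦0⟩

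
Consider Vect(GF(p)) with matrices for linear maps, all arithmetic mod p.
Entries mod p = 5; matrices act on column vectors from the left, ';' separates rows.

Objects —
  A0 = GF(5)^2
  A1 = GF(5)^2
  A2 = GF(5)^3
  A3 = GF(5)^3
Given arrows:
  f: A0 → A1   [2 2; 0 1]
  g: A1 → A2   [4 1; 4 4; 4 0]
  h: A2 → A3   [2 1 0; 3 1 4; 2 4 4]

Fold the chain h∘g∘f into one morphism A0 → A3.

Answer: [4 0; 4 1; 0 3]

Trace:
  e0=(1,0) f→(2,0) g→(3,3,3) h→(4,4,0)
  e1=(0,1) f→(2,1) g→(4,2,3) h→(0,1,3)
⟦path⟧: [4 0; 4 1; 0 3]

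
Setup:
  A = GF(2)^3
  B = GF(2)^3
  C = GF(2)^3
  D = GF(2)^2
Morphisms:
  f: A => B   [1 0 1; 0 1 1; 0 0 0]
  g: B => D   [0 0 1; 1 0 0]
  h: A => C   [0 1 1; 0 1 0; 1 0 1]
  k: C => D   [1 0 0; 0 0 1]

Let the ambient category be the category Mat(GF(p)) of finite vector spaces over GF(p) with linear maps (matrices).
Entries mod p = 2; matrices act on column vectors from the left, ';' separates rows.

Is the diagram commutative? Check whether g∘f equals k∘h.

1) trace f;g:
  e0=[1,0,0] f=>[1,0,0] g=>[0,1]
  e1=[0,1,0] f=>[0,1,0] g=>[0,0]
  e2=[0,0,1] f=>[1,1,0] g=>[0,1]
  result₁ = [0 0 0; 1 0 1]
2) trace h;k:
  e0=[1,0,0] h=>[0,0,1] k=>[0,1]
  e1=[0,1,0] h=>[1,1,0] k=>[1,0]
  e2=[0,0,1] h=>[1,0,1] k=>[1,1]
  result₂ = [0 1 1; 1 0 1]
Equal? NO — does not commute

Answer: DOES NOT COMMUTE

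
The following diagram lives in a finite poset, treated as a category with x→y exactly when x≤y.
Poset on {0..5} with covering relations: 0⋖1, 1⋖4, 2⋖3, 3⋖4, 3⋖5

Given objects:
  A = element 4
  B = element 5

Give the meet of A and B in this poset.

{x : x<=A ∧ x<=B} = {2,3}  (A=4, B=5)
  2 <= 3
  3 <= 3
glb = 3

Answer: A∧B = 3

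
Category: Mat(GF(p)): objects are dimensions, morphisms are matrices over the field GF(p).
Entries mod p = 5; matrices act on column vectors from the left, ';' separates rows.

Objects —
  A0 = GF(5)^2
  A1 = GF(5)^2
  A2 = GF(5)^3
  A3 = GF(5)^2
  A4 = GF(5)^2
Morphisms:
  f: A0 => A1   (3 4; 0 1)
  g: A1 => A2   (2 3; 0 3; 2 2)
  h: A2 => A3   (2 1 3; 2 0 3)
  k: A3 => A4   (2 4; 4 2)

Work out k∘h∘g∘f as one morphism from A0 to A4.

Answer: (0 3; 0 4)

Work:
  e0=⟨1,0⟩ f=>⟨3,0⟩ g=>⟨1,0,1⟩ h=>⟨0,0⟩ k=>⟨0,0⟩
  e1=⟨0,1⟩ f=>⟨4,1⟩ g=>⟨1,3,0⟩ h=>⟨0,2⟩ k=>⟨3,4⟩
composite: (0 3; 0 4)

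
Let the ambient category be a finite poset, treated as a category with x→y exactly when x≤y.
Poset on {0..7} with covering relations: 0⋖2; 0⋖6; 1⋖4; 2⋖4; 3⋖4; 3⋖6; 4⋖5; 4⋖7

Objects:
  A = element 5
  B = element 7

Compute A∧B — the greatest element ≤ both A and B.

Answer: A∧B = 4

Trace:
Common predecessors of 5,7: {0,1,2,3,4}
  0 ⊑ 4
  1 ⊑ 4
  2 ⊑ 4
  3 ⊑ 4
  4 ⊑ 4
glb = 4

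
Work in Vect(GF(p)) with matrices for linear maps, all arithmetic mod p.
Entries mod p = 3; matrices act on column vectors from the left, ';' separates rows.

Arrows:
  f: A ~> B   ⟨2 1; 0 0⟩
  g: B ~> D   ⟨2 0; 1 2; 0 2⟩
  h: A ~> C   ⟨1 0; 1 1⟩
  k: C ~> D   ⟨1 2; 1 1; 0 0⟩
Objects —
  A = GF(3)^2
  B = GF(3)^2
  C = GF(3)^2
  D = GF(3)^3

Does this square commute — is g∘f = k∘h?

Answer: DOES NOT COMMUTE

Derivation:
Along f;g (path 1):
  e0=⟨1,0⟩ f~>⟨2,0⟩ g~>⟨1,2,0⟩
  e1=⟨0,1⟩ f~>⟨1,0⟩ g~>⟨2,1,0⟩
  result₁ = ⟨1 2; 2 1; 0 0⟩
Along h;k (path 2):
  e0=⟨1,0⟩ h~>⟨1,1⟩ k~>⟨0,2,0⟩
  e1=⟨0,1⟩ h~>⟨0,1⟩ k~>⟨2,1,0⟩
  result₂ = ⟨0 2; 2 1; 0 0⟩
Equal? NO — does not commute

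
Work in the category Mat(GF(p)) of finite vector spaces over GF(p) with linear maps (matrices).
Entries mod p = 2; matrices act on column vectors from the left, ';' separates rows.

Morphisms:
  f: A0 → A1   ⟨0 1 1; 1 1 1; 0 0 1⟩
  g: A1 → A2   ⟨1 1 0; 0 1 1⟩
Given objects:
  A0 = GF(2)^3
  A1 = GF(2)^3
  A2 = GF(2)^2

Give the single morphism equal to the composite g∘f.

  e0=⟨1,0,0⟩ f→⟨0,1,0⟩ g→⟨1,1⟩
  e1=⟨0,1,0⟩ f→⟨1,1,0⟩ g→⟨0,1⟩
  e2=⟨0,0,1⟩ f→⟨1,1,1⟩ g→⟨0,0⟩
⟦path⟧: ⟨1 0 0; 1 1 0⟩

Answer: ⟨1 0 0; 1 1 0⟩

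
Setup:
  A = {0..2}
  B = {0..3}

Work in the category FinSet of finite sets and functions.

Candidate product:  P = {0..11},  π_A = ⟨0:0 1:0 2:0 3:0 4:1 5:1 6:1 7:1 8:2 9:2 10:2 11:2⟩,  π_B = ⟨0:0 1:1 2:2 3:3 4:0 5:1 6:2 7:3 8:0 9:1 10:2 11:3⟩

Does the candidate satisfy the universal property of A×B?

|A|·|B| = 3·4 = 12;  |P| = 12
Check the pairing map k ↦ (π_A(k), π_B(k)):
  0 : (0,0)
  1 : (0,1)
  2 : (0,2)
  3 : (0,3)
  4 : (1,0)
  5 : (1,1)
  6 : (1,2)
  7 : (1,3)
  8 : (2,0)
  9 : (2,1)
  10 : (2,2)
  11 : (2,3)
distinct pairs in image: 12 / 12 needed
  → bijection onto A×B; projections well-typed.

Answer: VALID PRODUCT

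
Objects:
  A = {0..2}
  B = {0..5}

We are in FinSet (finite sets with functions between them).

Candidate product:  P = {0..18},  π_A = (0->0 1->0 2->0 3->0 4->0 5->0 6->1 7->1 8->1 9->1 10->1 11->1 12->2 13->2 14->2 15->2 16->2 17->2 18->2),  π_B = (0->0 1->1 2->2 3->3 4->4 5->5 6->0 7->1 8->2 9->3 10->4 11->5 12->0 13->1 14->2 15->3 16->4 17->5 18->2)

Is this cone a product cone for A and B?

Answer: NOT A VALID PRODUCT — |P|=19 ≠ |A|·|B|=18

Trace:
|A|·|B| = 3·6 = 18;  |P| = 19
  → cardinalities differ; no bijection possible.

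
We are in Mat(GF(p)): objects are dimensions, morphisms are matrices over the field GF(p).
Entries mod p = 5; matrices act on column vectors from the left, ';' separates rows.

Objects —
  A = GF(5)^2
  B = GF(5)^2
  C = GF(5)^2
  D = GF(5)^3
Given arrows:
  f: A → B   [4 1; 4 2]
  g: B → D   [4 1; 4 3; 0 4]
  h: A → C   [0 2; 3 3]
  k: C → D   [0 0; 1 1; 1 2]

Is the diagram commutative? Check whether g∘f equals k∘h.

1) trace f;g:
  e0=(1,0) f→(4,4) g→(0,3,1)
  e1=(0,1) f→(1,2) g→(1,0,3)
  ⟦path⟧₁ = [0 1; 3 0; 1 3]
2) trace h;k:
  e0=(1,0) h→(0,3) k→(0,3,1)
  e1=(0,1) h→(2,3) k→(0,0,3)
  ⟦path⟧₂ = [0 0; 3 0; 1 3]
Equal? distinct morphisms ✗

Answer: DOES NOT COMMUTE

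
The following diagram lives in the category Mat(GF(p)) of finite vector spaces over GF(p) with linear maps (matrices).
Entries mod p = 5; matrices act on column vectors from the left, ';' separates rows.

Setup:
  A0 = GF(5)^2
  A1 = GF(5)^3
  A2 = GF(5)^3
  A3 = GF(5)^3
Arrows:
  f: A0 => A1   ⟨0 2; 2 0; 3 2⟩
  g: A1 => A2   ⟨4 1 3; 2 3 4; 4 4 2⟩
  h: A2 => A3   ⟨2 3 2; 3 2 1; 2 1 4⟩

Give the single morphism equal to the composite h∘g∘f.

Answer: ⟨4 3; 3 3; 1 3⟩

Trace:
  e0=(1,0) f=>(0,2,3) g=>(1,3,4) h=>(4,3,1)
  e1=(0,1) f=>(2,0,2) g=>(4,2,2) h=>(3,3,3)
result: ⟨4 3; 3 3; 1 3⟩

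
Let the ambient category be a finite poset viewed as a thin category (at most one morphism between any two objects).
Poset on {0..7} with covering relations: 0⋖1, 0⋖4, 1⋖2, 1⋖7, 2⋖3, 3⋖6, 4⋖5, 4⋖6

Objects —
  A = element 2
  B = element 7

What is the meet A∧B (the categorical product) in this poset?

Answer: A∧B = 1

Derivation:
{x : x<=A ∧ x<=B} = {0,1}  (A=2, B=7)
  0 <= 1
  1 <= 1
glb = 1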